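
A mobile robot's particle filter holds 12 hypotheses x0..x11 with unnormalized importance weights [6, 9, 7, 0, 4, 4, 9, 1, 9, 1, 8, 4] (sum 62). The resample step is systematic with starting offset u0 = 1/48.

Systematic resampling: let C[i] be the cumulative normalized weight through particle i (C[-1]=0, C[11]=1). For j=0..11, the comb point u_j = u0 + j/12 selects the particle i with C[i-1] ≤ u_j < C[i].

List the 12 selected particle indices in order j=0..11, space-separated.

C = [3/31, 15/62, 11/31, 11/31, 13/31, 15/31, 39/62, 20/31, 49/62, 25/31, 29/31, 1]
j=0: u_0=1/48 ∈ [0, 3/31) → index 0
j=1: u_1=5/48 ∈ [3/31, 15/62) → index 1
j=2: u_2=3/16 ∈ [3/31, 15/62) → index 1
j=3: u_3=13/48 ∈ [15/62, 11/31) → index 2
j=4: u_4=17/48 ∈ [15/62, 11/31) → index 2
j=5: u_5=7/16 ∈ [13/31, 15/31) → index 5
j=6: u_6=25/48 ∈ [15/31, 39/62) → index 6
j=7: u_7=29/48 ∈ [15/31, 39/62) → index 6
j=8: u_8=11/16 ∈ [20/31, 49/62) → index 8
j=9: u_9=37/48 ∈ [20/31, 49/62) → index 8
j=10: u_10=41/48 ∈ [25/31, 29/31) → index 10
j=11: u_11=15/16 ∈ [29/31, 1) → index 11

0 1 1 2 2 5 6 6 8 8 10 11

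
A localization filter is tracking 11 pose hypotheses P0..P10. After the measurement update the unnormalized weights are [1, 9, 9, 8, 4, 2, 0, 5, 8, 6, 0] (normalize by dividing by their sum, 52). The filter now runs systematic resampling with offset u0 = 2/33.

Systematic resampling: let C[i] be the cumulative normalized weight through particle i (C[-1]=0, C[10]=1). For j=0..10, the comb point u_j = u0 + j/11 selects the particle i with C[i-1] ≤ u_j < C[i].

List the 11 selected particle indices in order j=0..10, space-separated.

C = [1/52, 5/26, 19/52, 27/52, 31/52, 33/52, 33/52, 19/26, 23/26, 1, 1]
j=0: u_0=2/33 ∈ [1/52, 5/26) → index 1
j=1: u_1=5/33 ∈ [1/52, 5/26) → index 1
j=2: u_2=8/33 ∈ [5/26, 19/52) → index 2
j=3: u_3=1/3 ∈ [5/26, 19/52) → index 2
j=4: u_4=14/33 ∈ [19/52, 27/52) → index 3
j=5: u_5=17/33 ∈ [19/52, 27/52) → index 3
j=6: u_6=20/33 ∈ [31/52, 33/52) → index 5
j=7: u_7=23/33 ∈ [33/52, 19/26) → index 7
j=8: u_8=26/33 ∈ [19/26, 23/26) → index 8
j=9: u_9=29/33 ∈ [19/26, 23/26) → index 8
j=10: u_10=32/33 ∈ [23/26, 1) → index 9

1 1 2 2 3 3 5 7 8 8 9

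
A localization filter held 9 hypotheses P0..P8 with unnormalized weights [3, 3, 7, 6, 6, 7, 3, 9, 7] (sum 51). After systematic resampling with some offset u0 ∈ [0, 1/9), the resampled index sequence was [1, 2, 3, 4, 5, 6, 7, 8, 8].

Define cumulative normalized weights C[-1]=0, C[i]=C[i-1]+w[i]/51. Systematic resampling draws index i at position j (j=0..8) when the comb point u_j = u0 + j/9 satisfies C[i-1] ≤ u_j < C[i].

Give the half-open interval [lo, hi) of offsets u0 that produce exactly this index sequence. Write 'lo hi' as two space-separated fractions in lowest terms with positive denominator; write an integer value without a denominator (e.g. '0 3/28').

13/153 1/9

C = [1/17, 2/17, 13/51, 19/51, 25/51, 32/51, 35/51, 44/51, 1]
j=0 picked index 1: u0 ∈ [1/17, 2/17)
j=1 picked index 2: u0 ∈ [1/153, 22/153)
j=2 picked index 3: u0 ∈ [5/153, 23/153)
j=3 picked index 4: u0 ∈ [2/51, 8/51)
j=4 picked index 5: u0 ∈ [7/153, 28/153)
j=5 picked index 6: u0 ∈ [11/153, 20/153)
j=6 picked index 7: u0 ∈ [1/51, 10/51)
j=7 picked index 8: u0 ∈ [13/153, 2/9)
j=8 picked index 8: u0 ∈ [-4/153, 1/9)
intersection: [13/153, 1/9)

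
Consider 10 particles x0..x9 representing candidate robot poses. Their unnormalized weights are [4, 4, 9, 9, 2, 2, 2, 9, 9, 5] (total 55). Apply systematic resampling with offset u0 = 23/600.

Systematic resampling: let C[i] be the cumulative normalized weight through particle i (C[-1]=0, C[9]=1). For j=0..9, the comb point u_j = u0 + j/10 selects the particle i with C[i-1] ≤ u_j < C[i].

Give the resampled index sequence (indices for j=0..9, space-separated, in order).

C = [4/55, 8/55, 17/55, 26/55, 28/55, 6/11, 32/55, 41/55, 10/11, 1]
j=0: u_0=23/600 ∈ [0, 4/55) → index 0
j=1: u_1=83/600 ∈ [4/55, 8/55) → index 1
j=2: u_2=143/600 ∈ [8/55, 17/55) → index 2
j=3: u_3=203/600 ∈ [17/55, 26/55) → index 3
j=4: u_4=263/600 ∈ [17/55, 26/55) → index 3
j=5: u_5=323/600 ∈ [28/55, 6/11) → index 5
j=6: u_6=383/600 ∈ [32/55, 41/55) → index 7
j=7: u_7=443/600 ∈ [32/55, 41/55) → index 7
j=8: u_8=503/600 ∈ [41/55, 10/11) → index 8
j=9: u_9=563/600 ∈ [10/11, 1) → index 9

0 1 2 3 3 5 7 7 8 9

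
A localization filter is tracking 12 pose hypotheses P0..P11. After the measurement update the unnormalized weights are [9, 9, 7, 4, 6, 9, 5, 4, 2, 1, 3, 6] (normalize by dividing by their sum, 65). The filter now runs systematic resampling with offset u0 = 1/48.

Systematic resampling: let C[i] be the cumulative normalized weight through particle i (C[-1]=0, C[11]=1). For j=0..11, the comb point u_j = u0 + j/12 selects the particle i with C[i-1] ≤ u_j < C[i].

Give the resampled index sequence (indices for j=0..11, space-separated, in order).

0 0 1 1 2 3 4 5 6 7 9 11

C = [9/65, 18/65, 5/13, 29/65, 7/13, 44/65, 49/65, 53/65, 11/13, 56/65, 59/65, 1]
j=0: u_0=1/48 ∈ [0, 9/65) → index 0
j=1: u_1=5/48 ∈ [0, 9/65) → index 0
j=2: u_2=3/16 ∈ [9/65, 18/65) → index 1
j=3: u_3=13/48 ∈ [9/65, 18/65) → index 1
j=4: u_4=17/48 ∈ [18/65, 5/13) → index 2
j=5: u_5=7/16 ∈ [5/13, 29/65) → index 3
j=6: u_6=25/48 ∈ [29/65, 7/13) → index 4
j=7: u_7=29/48 ∈ [7/13, 44/65) → index 5
j=8: u_8=11/16 ∈ [44/65, 49/65) → index 6
j=9: u_9=37/48 ∈ [49/65, 53/65) → index 7
j=10: u_10=41/48 ∈ [11/13, 56/65) → index 9
j=11: u_11=15/16 ∈ [59/65, 1) → index 11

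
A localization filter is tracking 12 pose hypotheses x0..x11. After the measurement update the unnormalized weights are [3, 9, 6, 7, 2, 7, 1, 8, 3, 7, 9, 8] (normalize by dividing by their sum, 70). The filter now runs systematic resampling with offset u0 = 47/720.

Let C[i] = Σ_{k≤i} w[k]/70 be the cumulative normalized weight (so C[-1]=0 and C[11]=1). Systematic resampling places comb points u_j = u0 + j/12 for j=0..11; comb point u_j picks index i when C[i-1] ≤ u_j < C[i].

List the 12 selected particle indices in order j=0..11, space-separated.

C = [3/70, 6/35, 9/35, 5/14, 27/70, 17/35, 1/2, 43/70, 23/35, 53/70, 31/35, 1]
j=0: u_0=47/720 ∈ [3/70, 6/35) → index 1
j=1: u_1=107/720 ∈ [3/70, 6/35) → index 1
j=2: u_2=167/720 ∈ [6/35, 9/35) → index 2
j=3: u_3=227/720 ∈ [9/35, 5/14) → index 3
j=4: u_4=287/720 ∈ [27/70, 17/35) → index 5
j=5: u_5=347/720 ∈ [27/70, 17/35) → index 5
j=6: u_6=407/720 ∈ [1/2, 43/70) → index 7
j=7: u_7=467/720 ∈ [43/70, 23/35) → index 8
j=8: u_8=527/720 ∈ [23/35, 53/70) → index 9
j=9: u_9=587/720 ∈ [53/70, 31/35) → index 10
j=10: u_10=647/720 ∈ [31/35, 1) → index 11
j=11: u_11=707/720 ∈ [31/35, 1) → index 11

1 1 2 3 5 5 7 8 9 10 11 11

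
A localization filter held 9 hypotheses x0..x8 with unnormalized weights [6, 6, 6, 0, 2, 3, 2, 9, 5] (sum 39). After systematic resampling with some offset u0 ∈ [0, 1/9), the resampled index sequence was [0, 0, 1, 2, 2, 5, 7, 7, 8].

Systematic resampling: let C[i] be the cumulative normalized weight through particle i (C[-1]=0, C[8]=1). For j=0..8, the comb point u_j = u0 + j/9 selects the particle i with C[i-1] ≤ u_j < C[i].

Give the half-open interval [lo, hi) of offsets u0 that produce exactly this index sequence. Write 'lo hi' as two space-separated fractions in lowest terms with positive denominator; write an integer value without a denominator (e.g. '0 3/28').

0 2/117

C = [2/13, 4/13, 6/13, 6/13, 20/39, 23/39, 25/39, 34/39, 1]
j=0 picked index 0: u0 ∈ [0, 2/13)
j=1 picked index 0: u0 ∈ [-1/9, 5/117)
j=2 picked index 1: u0 ∈ [-8/117, 10/117)
j=3 picked index 2: u0 ∈ [-1/39, 5/39)
j=4 picked index 2: u0 ∈ [-16/117, 2/117)
j=5 picked index 5: u0 ∈ [-5/117, 4/117)
j=6 picked index 7: u0 ∈ [-1/39, 8/39)
j=7 picked index 7: u0 ∈ [-16/117, 11/117)
j=8 picked index 8: u0 ∈ [-2/117, 1/9)
intersection: [0, 2/117)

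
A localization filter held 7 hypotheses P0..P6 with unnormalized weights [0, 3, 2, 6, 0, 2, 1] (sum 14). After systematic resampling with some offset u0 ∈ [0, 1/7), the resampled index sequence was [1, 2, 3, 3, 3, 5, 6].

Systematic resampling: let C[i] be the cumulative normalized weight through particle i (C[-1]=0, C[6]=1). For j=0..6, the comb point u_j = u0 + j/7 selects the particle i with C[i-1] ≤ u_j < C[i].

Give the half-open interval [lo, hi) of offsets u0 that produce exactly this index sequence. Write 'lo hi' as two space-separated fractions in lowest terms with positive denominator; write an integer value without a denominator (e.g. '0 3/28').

C = [0, 3/14, 5/14, 11/14, 11/14, 13/14, 1]
j=0 picked index 1: u0 ∈ [0, 3/14)
j=1 picked index 2: u0 ∈ [1/14, 3/14)
j=2 picked index 3: u0 ∈ [1/14, 1/2)
j=3 picked index 3: u0 ∈ [-1/14, 5/14)
j=4 picked index 3: u0 ∈ [-3/14, 3/14)
j=5 picked index 5: u0 ∈ [1/14, 3/14)
j=6 picked index 6: u0 ∈ [1/14, 1/7)
intersection: [1/14, 1/7)

1/14 1/7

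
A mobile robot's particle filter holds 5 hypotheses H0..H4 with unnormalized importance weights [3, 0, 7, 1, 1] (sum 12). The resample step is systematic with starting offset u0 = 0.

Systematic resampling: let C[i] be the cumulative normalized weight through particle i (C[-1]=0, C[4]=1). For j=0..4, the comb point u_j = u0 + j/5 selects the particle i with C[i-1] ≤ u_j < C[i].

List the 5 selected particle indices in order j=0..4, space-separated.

C = [1/4, 1/4, 5/6, 11/12, 1]
j=0: u_0=0 ∈ [0, 1/4) → index 0
j=1: u_1=1/5 ∈ [0, 1/4) → index 0
j=2: u_2=2/5 ∈ [1/4, 5/6) → index 2
j=3: u_3=3/5 ∈ [1/4, 5/6) → index 2
j=4: u_4=4/5 ∈ [1/4, 5/6) → index 2

0 0 2 2 2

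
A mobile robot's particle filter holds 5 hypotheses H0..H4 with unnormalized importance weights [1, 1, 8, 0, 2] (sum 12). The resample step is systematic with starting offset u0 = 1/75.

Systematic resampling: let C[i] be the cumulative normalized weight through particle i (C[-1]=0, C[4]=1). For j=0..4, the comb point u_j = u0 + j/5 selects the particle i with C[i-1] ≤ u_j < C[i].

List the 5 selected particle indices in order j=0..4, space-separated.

C = [1/12, 1/6, 5/6, 5/6, 1]
j=0: u_0=1/75 ∈ [0, 1/12) → index 0
j=1: u_1=16/75 ∈ [1/6, 5/6) → index 2
j=2: u_2=31/75 ∈ [1/6, 5/6) → index 2
j=3: u_3=46/75 ∈ [1/6, 5/6) → index 2
j=4: u_4=61/75 ∈ [1/6, 5/6) → index 2

0 2 2 2 2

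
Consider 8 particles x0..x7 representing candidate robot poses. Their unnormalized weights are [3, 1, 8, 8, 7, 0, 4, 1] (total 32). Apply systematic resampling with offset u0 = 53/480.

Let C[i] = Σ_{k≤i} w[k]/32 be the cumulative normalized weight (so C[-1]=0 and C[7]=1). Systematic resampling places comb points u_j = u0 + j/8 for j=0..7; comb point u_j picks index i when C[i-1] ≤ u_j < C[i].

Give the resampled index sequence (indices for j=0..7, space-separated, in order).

1 2 2 3 3 4 6 7

C = [3/32, 1/8, 3/8, 5/8, 27/32, 27/32, 31/32, 1]
j=0: u_0=53/480 ∈ [3/32, 1/8) → index 1
j=1: u_1=113/480 ∈ [1/8, 3/8) → index 2
j=2: u_2=173/480 ∈ [1/8, 3/8) → index 2
j=3: u_3=233/480 ∈ [3/8, 5/8) → index 3
j=4: u_4=293/480 ∈ [3/8, 5/8) → index 3
j=5: u_5=353/480 ∈ [5/8, 27/32) → index 4
j=6: u_6=413/480 ∈ [27/32, 31/32) → index 6
j=7: u_7=473/480 ∈ [31/32, 1) → index 7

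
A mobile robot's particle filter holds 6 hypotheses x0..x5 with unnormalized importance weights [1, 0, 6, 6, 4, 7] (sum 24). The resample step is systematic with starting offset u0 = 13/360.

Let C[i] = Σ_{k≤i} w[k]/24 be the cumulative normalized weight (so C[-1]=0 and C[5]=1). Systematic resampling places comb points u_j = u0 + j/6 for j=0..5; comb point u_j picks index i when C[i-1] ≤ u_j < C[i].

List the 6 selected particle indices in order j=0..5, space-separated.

C = [1/24, 1/24, 7/24, 13/24, 17/24, 1]
j=0: u_0=13/360 ∈ [0, 1/24) → index 0
j=1: u_1=73/360 ∈ [1/24, 7/24) → index 2
j=2: u_2=133/360 ∈ [7/24, 13/24) → index 3
j=3: u_3=193/360 ∈ [7/24, 13/24) → index 3
j=4: u_4=253/360 ∈ [13/24, 17/24) → index 4
j=5: u_5=313/360 ∈ [17/24, 1) → index 5

0 2 3 3 4 5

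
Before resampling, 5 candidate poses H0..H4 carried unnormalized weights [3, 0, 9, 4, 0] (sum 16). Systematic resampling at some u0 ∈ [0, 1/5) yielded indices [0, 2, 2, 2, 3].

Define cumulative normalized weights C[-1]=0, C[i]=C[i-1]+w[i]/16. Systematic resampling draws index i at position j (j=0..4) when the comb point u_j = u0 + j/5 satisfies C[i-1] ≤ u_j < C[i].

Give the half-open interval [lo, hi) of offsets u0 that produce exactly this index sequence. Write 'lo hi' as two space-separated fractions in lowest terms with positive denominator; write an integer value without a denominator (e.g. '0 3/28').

0 3/20

C = [3/16, 3/16, 3/4, 1, 1]
j=0 picked index 0: u0 ∈ [0, 3/16)
j=1 picked index 2: u0 ∈ [-1/80, 11/20)
j=2 picked index 2: u0 ∈ [-17/80, 7/20)
j=3 picked index 2: u0 ∈ [-33/80, 3/20)
j=4 picked index 3: u0 ∈ [-1/20, 1/5)
intersection: [0, 3/20)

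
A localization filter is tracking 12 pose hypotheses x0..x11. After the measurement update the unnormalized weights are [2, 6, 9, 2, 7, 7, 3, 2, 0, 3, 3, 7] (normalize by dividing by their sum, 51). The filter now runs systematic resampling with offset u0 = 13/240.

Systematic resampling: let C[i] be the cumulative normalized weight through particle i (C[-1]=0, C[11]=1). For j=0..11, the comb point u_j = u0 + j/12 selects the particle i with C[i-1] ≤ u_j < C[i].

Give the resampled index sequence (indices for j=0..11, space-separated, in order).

C = [2/51, 8/51, 1/3, 19/51, 26/51, 11/17, 12/17, 38/51, 38/51, 41/51, 44/51, 1]
j=0: u_0=13/240 ∈ [2/51, 8/51) → index 1
j=1: u_1=11/80 ∈ [2/51, 8/51) → index 1
j=2: u_2=53/240 ∈ [8/51, 1/3) → index 2
j=3: u_3=73/240 ∈ [8/51, 1/3) → index 2
j=4: u_4=31/80 ∈ [19/51, 26/51) → index 4
j=5: u_5=113/240 ∈ [19/51, 26/51) → index 4
j=6: u_6=133/240 ∈ [26/51, 11/17) → index 5
j=7: u_7=51/80 ∈ [26/51, 11/17) → index 5
j=8: u_8=173/240 ∈ [12/17, 38/51) → index 7
j=9: u_9=193/240 ∈ [41/51, 44/51) → index 10
j=10: u_10=71/80 ∈ [44/51, 1) → index 11
j=11: u_11=233/240 ∈ [44/51, 1) → index 11

1 1 2 2 4 4 5 5 7 10 11 11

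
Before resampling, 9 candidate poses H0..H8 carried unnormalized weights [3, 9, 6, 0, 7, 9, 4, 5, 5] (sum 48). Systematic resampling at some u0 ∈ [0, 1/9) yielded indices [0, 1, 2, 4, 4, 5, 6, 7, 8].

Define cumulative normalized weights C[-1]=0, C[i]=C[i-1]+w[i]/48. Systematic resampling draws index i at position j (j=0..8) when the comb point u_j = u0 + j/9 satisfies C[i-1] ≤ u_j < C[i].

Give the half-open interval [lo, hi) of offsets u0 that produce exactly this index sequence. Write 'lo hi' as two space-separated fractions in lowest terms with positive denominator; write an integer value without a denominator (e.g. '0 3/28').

1/24 1/16

C = [1/16, 1/4, 3/8, 3/8, 25/48, 17/24, 19/24, 43/48, 1]
j=0 picked index 0: u0 ∈ [0, 1/16)
j=1 picked index 1: u0 ∈ [-7/144, 5/36)
j=2 picked index 2: u0 ∈ [1/36, 11/72)
j=3 picked index 4: u0 ∈ [1/24, 3/16)
j=4 picked index 4: u0 ∈ [-5/72, 11/144)
j=5 picked index 5: u0 ∈ [-5/144, 11/72)
j=6 picked index 6: u0 ∈ [1/24, 1/8)
j=7 picked index 7: u0 ∈ [1/72, 17/144)
j=8 picked index 8: u0 ∈ [1/144, 1/9)
intersection: [1/24, 1/16)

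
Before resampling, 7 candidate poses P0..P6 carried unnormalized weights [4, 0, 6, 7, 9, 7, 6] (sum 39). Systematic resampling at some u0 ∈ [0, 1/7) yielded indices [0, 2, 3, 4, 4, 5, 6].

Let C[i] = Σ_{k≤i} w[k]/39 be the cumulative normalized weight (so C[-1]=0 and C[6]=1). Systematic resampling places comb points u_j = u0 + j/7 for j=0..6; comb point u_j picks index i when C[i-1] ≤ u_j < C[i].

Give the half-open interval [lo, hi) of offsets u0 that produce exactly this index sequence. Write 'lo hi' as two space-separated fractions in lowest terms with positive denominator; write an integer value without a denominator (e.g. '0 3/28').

C = [4/39, 4/39, 10/39, 17/39, 2/3, 11/13, 1]
j=0 picked index 0: u0 ∈ [0, 4/39)
j=1 picked index 2: u0 ∈ [-11/273, 31/273)
j=2 picked index 3: u0 ∈ [-8/273, 41/273)
j=3 picked index 4: u0 ∈ [2/273, 5/21)
j=4 picked index 4: u0 ∈ [-37/273, 2/21)
j=5 picked index 5: u0 ∈ [-1/21, 12/91)
j=6 picked index 6: u0 ∈ [-1/91, 1/7)
intersection: [2/273, 2/21)

2/273 2/21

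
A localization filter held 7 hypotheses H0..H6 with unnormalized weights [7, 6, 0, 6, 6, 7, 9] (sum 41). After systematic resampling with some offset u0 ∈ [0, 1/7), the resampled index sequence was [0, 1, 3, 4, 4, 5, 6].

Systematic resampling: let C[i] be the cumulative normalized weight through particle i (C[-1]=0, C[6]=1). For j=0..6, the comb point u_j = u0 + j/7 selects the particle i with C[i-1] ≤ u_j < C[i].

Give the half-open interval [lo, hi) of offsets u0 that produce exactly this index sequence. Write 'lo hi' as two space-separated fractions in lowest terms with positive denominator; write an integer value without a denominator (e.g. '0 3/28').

C = [7/41, 13/41, 13/41, 19/41, 25/41, 32/41, 1]
j=0 picked index 0: u0 ∈ [0, 7/41)
j=1 picked index 1: u0 ∈ [8/287, 50/287)
j=2 picked index 3: u0 ∈ [9/287, 51/287)
j=3 picked index 4: u0 ∈ [10/287, 52/287)
j=4 picked index 4: u0 ∈ [-31/287, 11/287)
j=5 picked index 5: u0 ∈ [-30/287, 19/287)
j=6 picked index 6: u0 ∈ [-22/287, 1/7)
intersection: [10/287, 11/287)

10/287 11/287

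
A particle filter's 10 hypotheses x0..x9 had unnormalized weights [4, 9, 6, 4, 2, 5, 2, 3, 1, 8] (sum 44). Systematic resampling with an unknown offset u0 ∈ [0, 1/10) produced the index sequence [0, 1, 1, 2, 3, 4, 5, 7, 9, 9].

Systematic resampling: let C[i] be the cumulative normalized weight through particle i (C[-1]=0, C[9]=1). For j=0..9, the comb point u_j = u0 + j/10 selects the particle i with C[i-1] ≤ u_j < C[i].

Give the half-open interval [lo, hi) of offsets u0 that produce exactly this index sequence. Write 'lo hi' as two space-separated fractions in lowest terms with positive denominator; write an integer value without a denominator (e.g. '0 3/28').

7/220 3/44

C = [1/11, 13/44, 19/44, 23/44, 25/44, 15/22, 8/11, 35/44, 9/11, 1]
j=0 picked index 0: u0 ∈ [0, 1/11)
j=1 picked index 1: u0 ∈ [-1/110, 43/220)
j=2 picked index 1: u0 ∈ [-6/55, 21/220)
j=3 picked index 2: u0 ∈ [-1/220, 29/220)
j=4 picked index 3: u0 ∈ [7/220, 27/220)
j=5 picked index 4: u0 ∈ [1/44, 3/44)
j=6 picked index 5: u0 ∈ [-7/220, 9/110)
j=7 picked index 7: u0 ∈ [3/110, 21/220)
j=8 picked index 9: u0 ∈ [1/55, 1/5)
j=9 picked index 9: u0 ∈ [-9/110, 1/10)
intersection: [7/220, 3/44)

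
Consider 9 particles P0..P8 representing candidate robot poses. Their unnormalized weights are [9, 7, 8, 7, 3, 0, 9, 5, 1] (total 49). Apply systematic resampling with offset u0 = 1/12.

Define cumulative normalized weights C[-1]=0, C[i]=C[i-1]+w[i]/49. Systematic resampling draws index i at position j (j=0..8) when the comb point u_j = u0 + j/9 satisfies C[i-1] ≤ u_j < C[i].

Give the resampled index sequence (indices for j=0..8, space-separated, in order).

C = [9/49, 16/49, 24/49, 31/49, 34/49, 34/49, 43/49, 48/49, 1]
j=0: u_0=1/12 ∈ [0, 9/49) → index 0
j=1: u_1=7/36 ∈ [9/49, 16/49) → index 1
j=2: u_2=11/36 ∈ [9/49, 16/49) → index 1
j=3: u_3=5/12 ∈ [16/49, 24/49) → index 2
j=4: u_4=19/36 ∈ [24/49, 31/49) → index 3
j=5: u_5=23/36 ∈ [31/49, 34/49) → index 4
j=6: u_6=3/4 ∈ [34/49, 43/49) → index 6
j=7: u_7=31/36 ∈ [34/49, 43/49) → index 6
j=8: u_8=35/36 ∈ [43/49, 48/49) → index 7

0 1 1 2 3 4 6 6 7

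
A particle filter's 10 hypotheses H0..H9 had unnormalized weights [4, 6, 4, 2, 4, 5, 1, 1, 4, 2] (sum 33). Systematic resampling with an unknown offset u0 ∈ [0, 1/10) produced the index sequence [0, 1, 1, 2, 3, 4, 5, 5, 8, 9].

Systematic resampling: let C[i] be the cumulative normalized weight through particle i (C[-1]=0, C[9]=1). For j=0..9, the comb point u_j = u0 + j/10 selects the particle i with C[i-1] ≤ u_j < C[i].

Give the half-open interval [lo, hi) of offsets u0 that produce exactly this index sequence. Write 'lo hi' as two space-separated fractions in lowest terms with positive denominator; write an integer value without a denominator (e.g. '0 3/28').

C = [4/33, 10/33, 14/33, 16/33, 20/33, 25/33, 26/33, 9/11, 31/33, 1]
j=0 picked index 0: u0 ∈ [0, 4/33)
j=1 picked index 1: u0 ∈ [7/330, 67/330)
j=2 picked index 1: u0 ∈ [-13/165, 17/165)
j=3 picked index 2: u0 ∈ [1/330, 41/330)
j=4 picked index 3: u0 ∈ [4/165, 14/165)
j=5 picked index 4: u0 ∈ [-1/66, 7/66)
j=6 picked index 5: u0 ∈ [1/165, 26/165)
j=7 picked index 5: u0 ∈ [-31/330, 19/330)
j=8 picked index 8: u0 ∈ [1/55, 23/165)
j=9 picked index 9: u0 ∈ [13/330, 1/10)
intersection: [13/330, 19/330)

13/330 19/330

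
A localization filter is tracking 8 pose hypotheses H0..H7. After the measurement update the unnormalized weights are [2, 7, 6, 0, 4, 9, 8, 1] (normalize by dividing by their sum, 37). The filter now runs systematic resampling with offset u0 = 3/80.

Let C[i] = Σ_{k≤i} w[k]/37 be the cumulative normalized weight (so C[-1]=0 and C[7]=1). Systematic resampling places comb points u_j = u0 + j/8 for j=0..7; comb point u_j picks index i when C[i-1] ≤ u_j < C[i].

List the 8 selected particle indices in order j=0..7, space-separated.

C = [2/37, 9/37, 15/37, 15/37, 19/37, 28/37, 36/37, 1]
j=0: u_0=3/80 ∈ [0, 2/37) → index 0
j=1: u_1=13/80 ∈ [2/37, 9/37) → index 1
j=2: u_2=23/80 ∈ [9/37, 15/37) → index 2
j=3: u_3=33/80 ∈ [15/37, 19/37) → index 4
j=4: u_4=43/80 ∈ [19/37, 28/37) → index 5
j=5: u_5=53/80 ∈ [19/37, 28/37) → index 5
j=6: u_6=63/80 ∈ [28/37, 36/37) → index 6
j=7: u_7=73/80 ∈ [28/37, 36/37) → index 6

0 1 2 4 5 5 6 6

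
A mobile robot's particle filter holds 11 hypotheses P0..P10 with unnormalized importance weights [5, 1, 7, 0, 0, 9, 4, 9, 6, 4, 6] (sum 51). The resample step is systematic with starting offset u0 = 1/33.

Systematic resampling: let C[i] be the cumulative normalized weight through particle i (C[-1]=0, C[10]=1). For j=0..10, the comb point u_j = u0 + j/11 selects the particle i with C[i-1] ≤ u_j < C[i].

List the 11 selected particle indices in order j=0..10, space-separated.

C = [5/51, 2/17, 13/51, 13/51, 13/51, 22/51, 26/51, 35/51, 41/51, 15/17, 1]
j=0: u_0=1/33 ∈ [0, 5/51) → index 0
j=1: u_1=4/33 ∈ [2/17, 13/51) → index 2
j=2: u_2=7/33 ∈ [2/17, 13/51) → index 2
j=3: u_3=10/33 ∈ [13/51, 22/51) → index 5
j=4: u_4=13/33 ∈ [13/51, 22/51) → index 5
j=5: u_5=16/33 ∈ [22/51, 26/51) → index 6
j=6: u_6=19/33 ∈ [26/51, 35/51) → index 7
j=7: u_7=2/3 ∈ [26/51, 35/51) → index 7
j=8: u_8=25/33 ∈ [35/51, 41/51) → index 8
j=9: u_9=28/33 ∈ [41/51, 15/17) → index 9
j=10: u_10=31/33 ∈ [15/17, 1) → index 10

0 2 2 5 5 6 7 7 8 9 10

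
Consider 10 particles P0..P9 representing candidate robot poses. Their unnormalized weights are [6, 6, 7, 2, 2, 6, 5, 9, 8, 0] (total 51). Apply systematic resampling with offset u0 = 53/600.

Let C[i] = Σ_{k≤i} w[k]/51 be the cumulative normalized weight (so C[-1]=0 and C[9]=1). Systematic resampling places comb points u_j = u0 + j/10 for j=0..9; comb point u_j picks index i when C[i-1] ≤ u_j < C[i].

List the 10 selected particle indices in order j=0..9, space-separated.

C = [2/17, 4/17, 19/51, 7/17, 23/51, 29/51, 2/3, 43/51, 1, 1]
j=0: u_0=53/600 ∈ [0, 2/17) → index 0
j=1: u_1=113/600 ∈ [2/17, 4/17) → index 1
j=2: u_2=173/600 ∈ [4/17, 19/51) → index 2
j=3: u_3=233/600 ∈ [19/51, 7/17) → index 3
j=4: u_4=293/600 ∈ [23/51, 29/51) → index 5
j=5: u_5=353/600 ∈ [29/51, 2/3) → index 6
j=6: u_6=413/600 ∈ [2/3, 43/51) → index 7
j=7: u_7=473/600 ∈ [2/3, 43/51) → index 7
j=8: u_8=533/600 ∈ [43/51, 1) → index 8
j=9: u_9=593/600 ∈ [43/51, 1) → index 8

0 1 2 3 5 6 7 7 8 8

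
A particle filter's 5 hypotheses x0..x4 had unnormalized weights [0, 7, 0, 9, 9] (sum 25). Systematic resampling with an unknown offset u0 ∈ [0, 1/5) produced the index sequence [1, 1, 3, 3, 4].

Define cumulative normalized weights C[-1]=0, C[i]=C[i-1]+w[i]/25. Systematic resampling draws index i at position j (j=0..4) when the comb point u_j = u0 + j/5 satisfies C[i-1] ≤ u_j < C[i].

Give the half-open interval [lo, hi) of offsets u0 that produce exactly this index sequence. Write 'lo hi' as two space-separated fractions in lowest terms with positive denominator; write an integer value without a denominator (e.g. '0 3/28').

C = [0, 7/25, 7/25, 16/25, 1]
j=0 picked index 1: u0 ∈ [0, 7/25)
j=1 picked index 1: u0 ∈ [-1/5, 2/25)
j=2 picked index 3: u0 ∈ [-3/25, 6/25)
j=3 picked index 3: u0 ∈ [-8/25, 1/25)
j=4 picked index 4: u0 ∈ [-4/25, 1/5)
intersection: [0, 1/25)

0 1/25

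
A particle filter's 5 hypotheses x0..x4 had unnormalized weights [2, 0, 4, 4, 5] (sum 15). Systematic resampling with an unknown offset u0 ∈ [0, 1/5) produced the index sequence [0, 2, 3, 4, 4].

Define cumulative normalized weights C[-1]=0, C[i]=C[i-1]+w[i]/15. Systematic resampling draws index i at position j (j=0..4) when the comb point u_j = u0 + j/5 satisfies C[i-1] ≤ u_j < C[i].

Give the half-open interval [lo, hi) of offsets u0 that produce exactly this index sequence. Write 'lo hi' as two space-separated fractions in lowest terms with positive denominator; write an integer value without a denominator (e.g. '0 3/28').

C = [2/15, 2/15, 2/5, 2/3, 1]
j=0 picked index 0: u0 ∈ [0, 2/15)
j=1 picked index 2: u0 ∈ [-1/15, 1/5)
j=2 picked index 3: u0 ∈ [0, 4/15)
j=3 picked index 4: u0 ∈ [1/15, 2/5)
j=4 picked index 4: u0 ∈ [-2/15, 1/5)
intersection: [1/15, 2/15)

1/15 2/15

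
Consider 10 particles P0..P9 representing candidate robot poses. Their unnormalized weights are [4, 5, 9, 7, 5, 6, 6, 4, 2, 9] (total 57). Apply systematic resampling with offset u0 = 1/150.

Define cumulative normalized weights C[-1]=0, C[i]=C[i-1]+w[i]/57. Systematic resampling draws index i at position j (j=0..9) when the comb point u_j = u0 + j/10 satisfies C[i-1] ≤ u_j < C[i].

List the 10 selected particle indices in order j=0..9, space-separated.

C = [4/57, 3/19, 6/19, 25/57, 10/19, 12/19, 14/19, 46/57, 16/19, 1]
j=0: u_0=1/150 ∈ [0, 4/57) → index 0
j=1: u_1=8/75 ∈ [4/57, 3/19) → index 1
j=2: u_2=31/150 ∈ [3/19, 6/19) → index 2
j=3: u_3=23/75 ∈ [3/19, 6/19) → index 2
j=4: u_4=61/150 ∈ [6/19, 25/57) → index 3
j=5: u_5=38/75 ∈ [25/57, 10/19) → index 4
j=6: u_6=91/150 ∈ [10/19, 12/19) → index 5
j=7: u_7=53/75 ∈ [12/19, 14/19) → index 6
j=8: u_8=121/150 ∈ [14/19, 46/57) → index 7
j=9: u_9=68/75 ∈ [16/19, 1) → index 9

0 1 2 2 3 4 5 6 7 9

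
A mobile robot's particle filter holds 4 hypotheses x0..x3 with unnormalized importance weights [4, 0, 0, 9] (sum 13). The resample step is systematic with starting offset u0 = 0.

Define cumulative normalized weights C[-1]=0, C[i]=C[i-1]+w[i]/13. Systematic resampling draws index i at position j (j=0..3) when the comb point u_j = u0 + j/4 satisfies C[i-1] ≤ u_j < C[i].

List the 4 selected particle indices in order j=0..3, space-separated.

0 0 3 3

C = [4/13, 4/13, 4/13, 1]
j=0: u_0=0 ∈ [0, 4/13) → index 0
j=1: u_1=1/4 ∈ [0, 4/13) → index 0
j=2: u_2=1/2 ∈ [4/13, 1) → index 3
j=3: u_3=3/4 ∈ [4/13, 1) → index 3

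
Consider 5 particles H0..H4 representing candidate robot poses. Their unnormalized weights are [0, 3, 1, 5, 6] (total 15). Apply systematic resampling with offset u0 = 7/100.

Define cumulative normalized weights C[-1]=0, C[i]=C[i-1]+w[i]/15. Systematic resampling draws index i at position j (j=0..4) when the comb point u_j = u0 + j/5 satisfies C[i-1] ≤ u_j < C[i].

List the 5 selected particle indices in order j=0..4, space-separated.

1 3 3 4 4

C = [0, 1/5, 4/15, 3/5, 1]
j=0: u_0=7/100 ∈ [0, 1/5) → index 1
j=1: u_1=27/100 ∈ [4/15, 3/5) → index 3
j=2: u_2=47/100 ∈ [4/15, 3/5) → index 3
j=3: u_3=67/100 ∈ [3/5, 1) → index 4
j=4: u_4=87/100 ∈ [3/5, 1) → index 4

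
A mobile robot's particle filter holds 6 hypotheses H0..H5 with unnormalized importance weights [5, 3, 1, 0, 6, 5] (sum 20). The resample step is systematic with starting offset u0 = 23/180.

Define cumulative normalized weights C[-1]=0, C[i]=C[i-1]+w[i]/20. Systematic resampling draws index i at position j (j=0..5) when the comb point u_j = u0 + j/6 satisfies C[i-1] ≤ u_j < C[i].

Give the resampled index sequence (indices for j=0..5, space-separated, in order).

0 1 4 4 5 5

C = [1/4, 2/5, 9/20, 9/20, 3/4, 1]
j=0: u_0=23/180 ∈ [0, 1/4) → index 0
j=1: u_1=53/180 ∈ [1/4, 2/5) → index 1
j=2: u_2=83/180 ∈ [9/20, 3/4) → index 4
j=3: u_3=113/180 ∈ [9/20, 3/4) → index 4
j=4: u_4=143/180 ∈ [3/4, 1) → index 5
j=5: u_5=173/180 ∈ [3/4, 1) → index 5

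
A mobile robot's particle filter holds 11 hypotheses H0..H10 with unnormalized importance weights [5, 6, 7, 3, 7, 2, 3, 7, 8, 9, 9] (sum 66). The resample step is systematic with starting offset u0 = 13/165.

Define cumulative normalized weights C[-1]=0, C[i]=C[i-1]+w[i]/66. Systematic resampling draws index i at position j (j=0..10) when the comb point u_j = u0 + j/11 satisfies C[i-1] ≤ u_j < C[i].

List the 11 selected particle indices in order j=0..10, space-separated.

C = [5/66, 1/6, 3/11, 7/22, 14/33, 5/11, 1/2, 20/33, 8/11, 19/22, 1]
j=0: u_0=13/165 ∈ [5/66, 1/6) → index 1
j=1: u_1=28/165 ∈ [1/6, 3/11) → index 2
j=2: u_2=43/165 ∈ [1/6, 3/11) → index 2
j=3: u_3=58/165 ∈ [7/22, 14/33) → index 4
j=4: u_4=73/165 ∈ [14/33, 5/11) → index 5
j=5: u_5=8/15 ∈ [1/2, 20/33) → index 7
j=6: u_6=103/165 ∈ [20/33, 8/11) → index 8
j=7: u_7=118/165 ∈ [20/33, 8/11) → index 8
j=8: u_8=133/165 ∈ [8/11, 19/22) → index 9
j=9: u_9=148/165 ∈ [19/22, 1) → index 10
j=10: u_10=163/165 ∈ [19/22, 1) → index 10

1 2 2 4 5 7 8 8 9 10 10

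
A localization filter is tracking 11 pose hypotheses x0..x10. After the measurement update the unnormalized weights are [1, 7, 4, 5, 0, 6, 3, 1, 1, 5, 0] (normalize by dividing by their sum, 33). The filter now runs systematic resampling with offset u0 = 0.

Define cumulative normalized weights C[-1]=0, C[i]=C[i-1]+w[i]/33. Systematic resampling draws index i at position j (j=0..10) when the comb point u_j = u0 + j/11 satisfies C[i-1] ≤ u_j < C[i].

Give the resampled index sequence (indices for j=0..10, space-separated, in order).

C = [1/33, 8/33, 4/11, 17/33, 17/33, 23/33, 26/33, 9/11, 28/33, 1, 1]
j=0: u_0=0 ∈ [0, 1/33) → index 0
j=1: u_1=1/11 ∈ [1/33, 8/33) → index 1
j=2: u_2=2/11 ∈ [1/33, 8/33) → index 1
j=3: u_3=3/11 ∈ [8/33, 4/11) → index 2
j=4: u_4=4/11 ∈ [4/11, 17/33) → index 3
j=5: u_5=5/11 ∈ [4/11, 17/33) → index 3
j=6: u_6=6/11 ∈ [17/33, 23/33) → index 5
j=7: u_7=7/11 ∈ [17/33, 23/33) → index 5
j=8: u_8=8/11 ∈ [23/33, 26/33) → index 6
j=9: u_9=9/11 ∈ [9/11, 28/33) → index 8
j=10: u_10=10/11 ∈ [28/33, 1) → index 9

0 1 1 2 3 3 5 5 6 8 9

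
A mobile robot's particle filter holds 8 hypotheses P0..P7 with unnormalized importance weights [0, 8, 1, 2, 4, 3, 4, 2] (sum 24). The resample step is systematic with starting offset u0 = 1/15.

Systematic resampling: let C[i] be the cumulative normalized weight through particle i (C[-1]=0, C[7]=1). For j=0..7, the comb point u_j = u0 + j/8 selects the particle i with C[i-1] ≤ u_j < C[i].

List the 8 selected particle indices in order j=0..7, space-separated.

C = [0, 1/3, 3/8, 11/24, 5/8, 3/4, 11/12, 1]
j=0: u_0=1/15 ∈ [0, 1/3) → index 1
j=1: u_1=23/120 ∈ [0, 1/3) → index 1
j=2: u_2=19/60 ∈ [0, 1/3) → index 1
j=3: u_3=53/120 ∈ [3/8, 11/24) → index 3
j=4: u_4=17/30 ∈ [11/24, 5/8) → index 4
j=5: u_5=83/120 ∈ [5/8, 3/4) → index 5
j=6: u_6=49/60 ∈ [3/4, 11/12) → index 6
j=7: u_7=113/120 ∈ [11/12, 1) → index 7

1 1 1 3 4 5 6 7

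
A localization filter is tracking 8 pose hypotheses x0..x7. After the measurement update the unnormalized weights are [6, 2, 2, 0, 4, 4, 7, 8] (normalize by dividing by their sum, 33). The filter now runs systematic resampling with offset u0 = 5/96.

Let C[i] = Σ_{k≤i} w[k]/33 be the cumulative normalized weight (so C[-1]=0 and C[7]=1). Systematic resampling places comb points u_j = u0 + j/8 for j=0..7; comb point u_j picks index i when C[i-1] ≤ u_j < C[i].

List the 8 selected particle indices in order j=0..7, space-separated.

0 0 2 5 6 6 7 7

C = [2/11, 8/33, 10/33, 10/33, 14/33, 6/11, 25/33, 1]
j=0: u_0=5/96 ∈ [0, 2/11) → index 0
j=1: u_1=17/96 ∈ [0, 2/11) → index 0
j=2: u_2=29/96 ∈ [8/33, 10/33) → index 2
j=3: u_3=41/96 ∈ [14/33, 6/11) → index 5
j=4: u_4=53/96 ∈ [6/11, 25/33) → index 6
j=5: u_5=65/96 ∈ [6/11, 25/33) → index 6
j=6: u_6=77/96 ∈ [25/33, 1) → index 7
j=7: u_7=89/96 ∈ [25/33, 1) → index 7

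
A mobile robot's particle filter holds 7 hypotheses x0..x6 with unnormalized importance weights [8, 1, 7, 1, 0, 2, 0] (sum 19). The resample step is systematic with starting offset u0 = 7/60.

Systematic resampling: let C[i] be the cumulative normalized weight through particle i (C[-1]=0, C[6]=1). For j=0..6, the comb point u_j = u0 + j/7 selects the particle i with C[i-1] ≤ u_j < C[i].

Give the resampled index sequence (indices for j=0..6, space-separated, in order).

0 0 0 2 2 2 5

C = [8/19, 9/19, 16/19, 17/19, 17/19, 1, 1]
j=0: u_0=7/60 ∈ [0, 8/19) → index 0
j=1: u_1=109/420 ∈ [0, 8/19) → index 0
j=2: u_2=169/420 ∈ [0, 8/19) → index 0
j=3: u_3=229/420 ∈ [9/19, 16/19) → index 2
j=4: u_4=289/420 ∈ [9/19, 16/19) → index 2
j=5: u_5=349/420 ∈ [9/19, 16/19) → index 2
j=6: u_6=409/420 ∈ [17/19, 1) → index 5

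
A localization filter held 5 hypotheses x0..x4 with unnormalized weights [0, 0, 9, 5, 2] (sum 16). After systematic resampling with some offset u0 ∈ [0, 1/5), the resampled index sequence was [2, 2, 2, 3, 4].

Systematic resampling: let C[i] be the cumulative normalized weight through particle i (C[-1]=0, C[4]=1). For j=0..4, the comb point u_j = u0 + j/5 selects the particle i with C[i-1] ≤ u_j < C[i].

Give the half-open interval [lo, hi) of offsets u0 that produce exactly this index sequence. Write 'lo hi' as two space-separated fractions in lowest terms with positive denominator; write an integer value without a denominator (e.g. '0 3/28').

3/40 13/80

C = [0, 0, 9/16, 7/8, 1]
j=0 picked index 2: u0 ∈ [0, 9/16)
j=1 picked index 2: u0 ∈ [-1/5, 29/80)
j=2 picked index 2: u0 ∈ [-2/5, 13/80)
j=3 picked index 3: u0 ∈ [-3/80, 11/40)
j=4 picked index 4: u0 ∈ [3/40, 1/5)
intersection: [3/40, 13/80)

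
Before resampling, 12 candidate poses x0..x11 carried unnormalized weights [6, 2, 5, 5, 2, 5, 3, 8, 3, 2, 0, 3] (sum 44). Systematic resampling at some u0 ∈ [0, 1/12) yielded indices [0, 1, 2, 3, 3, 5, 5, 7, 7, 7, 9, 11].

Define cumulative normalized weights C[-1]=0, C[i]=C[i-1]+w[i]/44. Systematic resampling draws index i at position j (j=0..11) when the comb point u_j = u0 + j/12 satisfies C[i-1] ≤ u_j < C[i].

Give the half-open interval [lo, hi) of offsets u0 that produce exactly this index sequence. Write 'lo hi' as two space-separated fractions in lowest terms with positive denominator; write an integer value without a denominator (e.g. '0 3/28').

7/132 3/44

C = [3/22, 2/11, 13/44, 9/22, 5/11, 25/44, 7/11, 9/11, 39/44, 41/44, 41/44, 1]
j=0 picked index 0: u0 ∈ [0, 3/22)
j=1 picked index 1: u0 ∈ [7/132, 13/132)
j=2 picked index 2: u0 ∈ [1/66, 17/132)
j=3 picked index 3: u0 ∈ [1/22, 7/44)
j=4 picked index 3: u0 ∈ [-5/132, 5/66)
j=5 picked index 5: u0 ∈ [5/132, 5/33)
j=6 picked index 5: u0 ∈ [-1/22, 3/44)
j=7 picked index 7: u0 ∈ [7/132, 31/132)
j=8 picked index 7: u0 ∈ [-1/33, 5/33)
j=9 picked index 7: u0 ∈ [-5/44, 3/44)
j=10 picked index 9: u0 ∈ [7/132, 13/132)
j=11 picked index 11: u0 ∈ [1/66, 1/12)
intersection: [7/132, 3/44)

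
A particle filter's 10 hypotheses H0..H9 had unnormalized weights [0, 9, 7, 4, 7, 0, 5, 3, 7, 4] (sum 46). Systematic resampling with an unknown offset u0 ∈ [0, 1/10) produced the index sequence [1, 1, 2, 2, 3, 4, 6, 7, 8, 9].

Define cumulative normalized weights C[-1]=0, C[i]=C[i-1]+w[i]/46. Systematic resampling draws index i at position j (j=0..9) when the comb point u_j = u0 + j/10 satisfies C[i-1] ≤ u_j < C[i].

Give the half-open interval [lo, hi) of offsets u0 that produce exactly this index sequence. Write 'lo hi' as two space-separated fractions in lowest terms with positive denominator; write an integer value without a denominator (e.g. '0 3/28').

3/230 4/115

C = [0, 9/46, 8/23, 10/23, 27/46, 27/46, 16/23, 35/46, 21/23, 1]
j=0 picked index 1: u0 ∈ [0, 9/46)
j=1 picked index 1: u0 ∈ [-1/10, 11/115)
j=2 picked index 2: u0 ∈ [-1/230, 17/115)
j=3 picked index 2: u0 ∈ [-12/115, 11/230)
j=4 picked index 3: u0 ∈ [-6/115, 4/115)
j=5 picked index 4: u0 ∈ [-3/46, 2/23)
j=6 picked index 6: u0 ∈ [-3/230, 11/115)
j=7 picked index 7: u0 ∈ [-1/230, 7/115)
j=8 picked index 8: u0 ∈ [-9/230, 13/115)
j=9 picked index 9: u0 ∈ [3/230, 1/10)
intersection: [3/230, 4/115)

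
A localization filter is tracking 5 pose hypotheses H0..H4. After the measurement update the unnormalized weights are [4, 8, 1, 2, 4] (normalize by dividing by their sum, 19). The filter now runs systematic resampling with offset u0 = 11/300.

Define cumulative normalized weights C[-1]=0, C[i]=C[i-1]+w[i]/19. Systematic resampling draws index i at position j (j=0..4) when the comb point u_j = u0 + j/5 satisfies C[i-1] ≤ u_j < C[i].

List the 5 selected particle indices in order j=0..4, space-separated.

0 1 1 2 4

C = [4/19, 12/19, 13/19, 15/19, 1]
j=0: u_0=11/300 ∈ [0, 4/19) → index 0
j=1: u_1=71/300 ∈ [4/19, 12/19) → index 1
j=2: u_2=131/300 ∈ [4/19, 12/19) → index 1
j=3: u_3=191/300 ∈ [12/19, 13/19) → index 2
j=4: u_4=251/300 ∈ [15/19, 1) → index 4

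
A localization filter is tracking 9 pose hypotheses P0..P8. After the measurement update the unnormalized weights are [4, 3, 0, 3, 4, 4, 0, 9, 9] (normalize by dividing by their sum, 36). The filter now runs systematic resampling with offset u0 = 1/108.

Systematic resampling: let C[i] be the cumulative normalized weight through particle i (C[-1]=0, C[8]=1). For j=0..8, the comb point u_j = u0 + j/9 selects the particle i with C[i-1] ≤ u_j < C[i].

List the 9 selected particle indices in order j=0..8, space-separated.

C = [1/9, 7/36, 7/36, 5/18, 7/18, 1/2, 1/2, 3/4, 1]
j=0: u_0=1/108 ∈ [0, 1/9) → index 0
j=1: u_1=13/108 ∈ [1/9, 7/36) → index 1
j=2: u_2=25/108 ∈ [7/36, 5/18) → index 3
j=3: u_3=37/108 ∈ [5/18, 7/18) → index 4
j=4: u_4=49/108 ∈ [7/18, 1/2) → index 5
j=5: u_5=61/108 ∈ [1/2, 3/4) → index 7
j=6: u_6=73/108 ∈ [1/2, 3/4) → index 7
j=7: u_7=85/108 ∈ [3/4, 1) → index 8
j=8: u_8=97/108 ∈ [3/4, 1) → index 8

0 1 3 4 5 7 7 8 8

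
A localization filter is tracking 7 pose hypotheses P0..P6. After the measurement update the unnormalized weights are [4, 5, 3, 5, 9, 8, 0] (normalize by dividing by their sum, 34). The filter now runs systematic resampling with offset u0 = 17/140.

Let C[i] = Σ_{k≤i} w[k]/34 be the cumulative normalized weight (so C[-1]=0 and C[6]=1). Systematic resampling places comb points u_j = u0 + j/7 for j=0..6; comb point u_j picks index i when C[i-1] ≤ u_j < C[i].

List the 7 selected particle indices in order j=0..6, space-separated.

C = [2/17, 9/34, 6/17, 1/2, 13/17, 1, 1]
j=0: u_0=17/140 ∈ [2/17, 9/34) → index 1
j=1: u_1=37/140 ∈ [2/17, 9/34) → index 1
j=2: u_2=57/140 ∈ [6/17, 1/2) → index 3
j=3: u_3=11/20 ∈ [1/2, 13/17) → index 4
j=4: u_4=97/140 ∈ [1/2, 13/17) → index 4
j=5: u_5=117/140 ∈ [13/17, 1) → index 5
j=6: u_6=137/140 ∈ [13/17, 1) → index 5

1 1 3 4 4 5 5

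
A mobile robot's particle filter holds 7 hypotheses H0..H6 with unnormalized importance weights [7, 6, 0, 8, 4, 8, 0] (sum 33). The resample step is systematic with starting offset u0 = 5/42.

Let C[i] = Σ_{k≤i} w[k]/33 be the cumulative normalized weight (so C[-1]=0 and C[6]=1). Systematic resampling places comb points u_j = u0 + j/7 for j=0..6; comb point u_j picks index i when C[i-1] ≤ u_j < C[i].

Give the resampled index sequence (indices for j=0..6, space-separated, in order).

C = [7/33, 13/33, 13/33, 7/11, 25/33, 1, 1]
j=0: u_0=5/42 ∈ [0, 7/33) → index 0
j=1: u_1=11/42 ∈ [7/33, 13/33) → index 1
j=2: u_2=17/42 ∈ [13/33, 7/11) → index 3
j=3: u_3=23/42 ∈ [13/33, 7/11) → index 3
j=4: u_4=29/42 ∈ [7/11, 25/33) → index 4
j=5: u_5=5/6 ∈ [25/33, 1) → index 5
j=6: u_6=41/42 ∈ [25/33, 1) → index 5

0 1 3 3 4 5 5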